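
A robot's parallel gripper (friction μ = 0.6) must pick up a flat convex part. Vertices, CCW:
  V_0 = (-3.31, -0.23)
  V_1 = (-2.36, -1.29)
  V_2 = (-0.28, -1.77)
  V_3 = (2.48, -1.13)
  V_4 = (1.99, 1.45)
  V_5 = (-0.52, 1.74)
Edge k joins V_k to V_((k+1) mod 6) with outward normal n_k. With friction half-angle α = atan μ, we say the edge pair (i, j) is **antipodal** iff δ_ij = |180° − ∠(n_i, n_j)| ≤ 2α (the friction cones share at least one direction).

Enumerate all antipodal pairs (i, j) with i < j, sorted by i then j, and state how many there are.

count = 6; pairs: (0,3), (0,4), (1,4), (1,5), (2,4), (2,5)

α = atan 0.6 = 30.96°;  2α = 61.93°
n_0 = (-0.7447, -0.6674)
n_1 = (-0.2249, -0.9744)
n_2 = (+0.2259, -0.9742)
n_3 = (+0.9824, +0.1866)
n_4 = (+0.1148, +0.9934)
n_5 = (-0.5768, +0.8169)
  (0,1): δ = 144.86°  ·
  (0,2): δ = 118.81°  ·
  (0,3): δ = 31.11°  ✓
  (0,4): δ = 41.54°  ✓
  (0,5): δ = 83.36°  ·
  (1,2): δ = 153.95°  ·
  (1,3): δ = 66.25°  ·
  (1,4): δ = 6.40°  ✓
  (1,5): δ = 48.22°  ✓
  (2,3): δ = 92.30°  ·
  (2,4): δ = 19.65°  ✓
  (2,5): δ = 22.17°  ✓
  (3,4): δ = 107.34°  ·
  (3,5): δ = 65.53°  ·
  (4,5): δ = 138.18°  ·
antipodal pairs: 6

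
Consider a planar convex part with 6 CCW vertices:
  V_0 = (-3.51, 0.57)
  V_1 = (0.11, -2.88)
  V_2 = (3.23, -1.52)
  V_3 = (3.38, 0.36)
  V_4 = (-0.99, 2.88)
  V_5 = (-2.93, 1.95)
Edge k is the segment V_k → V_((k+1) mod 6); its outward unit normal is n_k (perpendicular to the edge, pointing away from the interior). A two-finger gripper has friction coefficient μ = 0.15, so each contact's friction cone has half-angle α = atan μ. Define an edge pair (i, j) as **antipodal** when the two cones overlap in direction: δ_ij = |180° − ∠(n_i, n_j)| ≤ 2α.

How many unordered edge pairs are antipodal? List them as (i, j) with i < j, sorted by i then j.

count = 2; pairs: (0,3), (1,4)

α = atan 0.15 = 8.53°;  2α = 17.06°
n_0 = (-0.6899, -0.7239)
n_1 = (+0.3996, -0.9167)
n_2 = (+0.9968, -0.0795)
n_3 = (+0.4996, +0.8663)
n_4 = (-0.4323, +0.9017)
n_5 = (-0.9219, +0.3875)
  (0,1): δ = 112.83°  ·
  (0,2): δ = 50.94°  ·
  (0,3): δ = 13.65°  ✓
  (0,4): δ = 69.23°  ·
  (0,5): δ = 110.83°  ·
  (1,2): δ = 118.11°  ·
  (1,3): δ = 53.52°  ·
  (1,4): δ = 2.06°  ✓
  (1,5): δ = 43.65°  ·
  (2,3): δ = 115.41°  ·
  (2,4): δ = 59.83°  ·
  (2,5): δ = 18.23°  ·
  (3,4): δ = 124.42°  ·
  (3,5): δ = 82.83°  ·
  (4,5): δ = 138.41°  ·
antipodal pairs: 2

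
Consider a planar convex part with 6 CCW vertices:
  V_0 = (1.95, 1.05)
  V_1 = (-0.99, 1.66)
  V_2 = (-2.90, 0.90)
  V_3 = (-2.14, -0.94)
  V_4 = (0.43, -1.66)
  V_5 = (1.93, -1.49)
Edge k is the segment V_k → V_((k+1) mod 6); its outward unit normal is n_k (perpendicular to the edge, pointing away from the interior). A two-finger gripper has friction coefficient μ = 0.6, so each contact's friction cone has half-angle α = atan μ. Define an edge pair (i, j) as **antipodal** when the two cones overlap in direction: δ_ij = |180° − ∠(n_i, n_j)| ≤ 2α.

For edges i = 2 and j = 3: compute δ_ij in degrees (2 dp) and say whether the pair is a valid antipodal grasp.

α = atan 0.6 = 30.96°;  2α = 61.93°
edge 2: e_2 = (+0.76, -1.84);  n_2 = (-0.9243, -0.3818)
edge 3: e_3 = (+2.57, -0.72);  n_3 = (-0.2698, -0.9629)
∠(n_2, n_3) = 51.91°
δ = |180° − 51.91°| = 128.09°
128.09° > 2α = 61.93°  →  invalid

δ = 128.09°, invalid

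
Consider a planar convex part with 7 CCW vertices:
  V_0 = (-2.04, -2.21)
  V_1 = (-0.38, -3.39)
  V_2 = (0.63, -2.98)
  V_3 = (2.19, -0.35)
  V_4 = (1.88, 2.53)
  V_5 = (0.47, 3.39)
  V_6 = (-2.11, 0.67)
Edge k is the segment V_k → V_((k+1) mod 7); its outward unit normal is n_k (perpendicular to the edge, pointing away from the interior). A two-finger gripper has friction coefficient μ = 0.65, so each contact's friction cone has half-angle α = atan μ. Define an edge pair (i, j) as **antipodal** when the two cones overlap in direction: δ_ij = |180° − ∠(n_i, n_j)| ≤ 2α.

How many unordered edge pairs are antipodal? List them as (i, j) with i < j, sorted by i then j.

count = 9; pairs: (0,3), (0,4), (1,4), (1,5), (2,5), (2,6), (3,5), (3,6), (4,6)

α = atan 0.65 = 33.02°;  2α = 66.05°
n_0 = (-0.5794, -0.8151)
n_1 = (+0.3761, -0.9266)
n_2 = (+0.8601, -0.5102)
n_3 = (+0.9943, +0.1070)
n_4 = (+0.5207, +0.8537)
n_5 = (-0.7255, +0.6882)
n_6 = (-0.9997, -0.0243)
  (0,1): δ = 122.50°  ·
  (0,2): δ = 85.27°  ·
  (0,3): δ = 48.45°  ✓
  (0,4): δ = 4.03°  ✓
  (0,5): δ = 81.92°  ·
  (0,6): δ = 126.80°  ·
  (1,2): δ = 142.77°  ·
  (1,3): δ = 105.95°  ·
  (1,4): δ = 53.47°  ✓
  (1,5): δ = 24.42°  ✓
  (1,6): δ = 69.30°  ·
  (2,3): δ = 143.18°  ·
  (2,4): δ = 90.71°  ·
  (2,5): δ = 12.81°  ✓
  (2,6): δ = 32.07°  ✓
  (3,4): δ = 127.52°  ·
  (3,5): δ = 49.63°  ✓
  (3,6): δ = 4.75°  ✓
  (4,5): δ = 102.11°  ·
  (4,6): δ = 57.23°  ✓
  (5,6): δ = 135.12°  ·
antipodal pairs: 9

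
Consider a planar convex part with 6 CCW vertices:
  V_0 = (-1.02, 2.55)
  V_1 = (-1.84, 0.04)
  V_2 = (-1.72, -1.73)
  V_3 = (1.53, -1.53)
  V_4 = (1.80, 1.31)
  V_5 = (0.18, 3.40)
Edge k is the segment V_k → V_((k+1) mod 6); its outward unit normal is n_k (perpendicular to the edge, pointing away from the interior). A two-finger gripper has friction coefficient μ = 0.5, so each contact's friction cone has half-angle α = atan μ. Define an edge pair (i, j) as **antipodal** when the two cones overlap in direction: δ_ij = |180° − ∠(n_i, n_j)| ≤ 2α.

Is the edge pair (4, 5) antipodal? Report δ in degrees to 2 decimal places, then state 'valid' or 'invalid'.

α = atan 0.5 = 26.57°;  2α = 53.13°
edge 4: e_4 = (-1.62, +2.09);  n_4 = (+0.7904, +0.6126)
edge 5: e_5 = (-1.20, -0.85);  n_5 = (-0.5780, +0.8160)
∠(n_4, n_5) = 87.53°
δ = |180° − 87.53°| = 92.47°
92.47° > 2α = 53.13°  →  invalid

δ = 92.47°, invalid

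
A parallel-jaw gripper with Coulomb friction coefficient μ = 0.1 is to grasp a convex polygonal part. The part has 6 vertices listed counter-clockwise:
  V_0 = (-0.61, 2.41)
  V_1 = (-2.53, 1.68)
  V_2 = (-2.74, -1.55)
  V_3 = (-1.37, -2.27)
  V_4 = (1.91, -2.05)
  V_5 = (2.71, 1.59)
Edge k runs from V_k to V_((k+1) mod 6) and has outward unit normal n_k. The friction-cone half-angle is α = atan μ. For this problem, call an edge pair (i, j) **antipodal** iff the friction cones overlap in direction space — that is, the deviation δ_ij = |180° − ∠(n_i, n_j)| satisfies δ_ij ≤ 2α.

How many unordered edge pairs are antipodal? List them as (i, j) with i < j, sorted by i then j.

α = atan 0.1 = 5.71°;  2α = 11.42°
n_0 = (-0.3554, +0.9347)
n_1 = (-0.9979, +0.0649)
n_2 = (-0.4652, -0.8852)
n_3 = (+0.0669, -0.9978)
n_4 = (+0.9767, -0.2147)
n_5 = (+0.2398, +0.9708)
  (0,1): δ = 114.54°  ·
  (0,2): δ = 48.54°  ·
  (0,3): δ = 16.98°  ·
  (0,4): δ = 56.79°  ·
  (0,5): δ = 145.31°  ·
  (1,2): δ = 114.00°  ·
  (1,3): δ = 82.44°  ·
  (1,4): δ = 8.68°  ✓
  (1,5): δ = 79.85°  ·
  (2,3): δ = 148.44°  ·
  (2,4): δ = 74.67°  ·
  (2,5): δ = 13.85°  ·
  (3,4): δ = 106.23°  ·
  (3,5): δ = 17.71°  ·
  (4,5): δ = 91.48°  ·
antipodal pairs: 1

count = 1; pairs: (1,4)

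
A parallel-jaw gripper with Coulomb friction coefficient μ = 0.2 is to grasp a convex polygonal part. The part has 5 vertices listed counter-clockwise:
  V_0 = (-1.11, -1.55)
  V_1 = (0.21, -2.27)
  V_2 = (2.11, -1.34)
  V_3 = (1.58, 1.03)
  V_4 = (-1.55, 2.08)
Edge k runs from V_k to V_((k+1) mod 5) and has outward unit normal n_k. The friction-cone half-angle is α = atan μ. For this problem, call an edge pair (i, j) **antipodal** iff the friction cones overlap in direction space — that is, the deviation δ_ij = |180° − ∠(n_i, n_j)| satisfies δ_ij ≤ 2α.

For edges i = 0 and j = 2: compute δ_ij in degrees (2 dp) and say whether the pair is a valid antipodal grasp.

δ = 48.78°, invalid

α = atan 0.2 = 11.31°;  2α = 22.62°
edge 0: e_0 = (+1.32, -0.72);  n_0 = (-0.4789, -0.8779)
edge 2: e_2 = (-0.53, +2.37);  n_2 = (+0.9759, +0.2182)
∠(n_0, n_2) = 131.22°
δ = |180° − 131.22°| = 48.78°
48.78° > 2α = 22.62°  →  invalid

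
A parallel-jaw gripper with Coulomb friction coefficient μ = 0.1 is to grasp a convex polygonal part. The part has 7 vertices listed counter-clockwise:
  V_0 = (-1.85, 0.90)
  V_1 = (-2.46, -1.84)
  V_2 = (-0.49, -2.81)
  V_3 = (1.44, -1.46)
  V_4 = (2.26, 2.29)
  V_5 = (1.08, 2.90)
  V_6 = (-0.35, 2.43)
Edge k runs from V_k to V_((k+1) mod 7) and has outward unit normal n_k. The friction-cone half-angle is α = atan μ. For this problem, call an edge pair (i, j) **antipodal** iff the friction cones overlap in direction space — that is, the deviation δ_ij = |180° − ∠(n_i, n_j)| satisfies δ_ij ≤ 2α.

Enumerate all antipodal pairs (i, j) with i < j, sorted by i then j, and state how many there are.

α = atan 0.1 = 5.71°;  2α = 11.42°
n_0 = (-0.9761, +0.2173)
n_1 = (-0.4417, -0.8971)
n_2 = (+0.5732, -0.8194)
n_3 = (+0.9769, -0.2136)
n_4 = (+0.4592, +0.8883)
n_5 = (-0.3122, +0.9500)
n_6 = (-0.7141, +0.7001)
  (0,1): δ = 103.66°  ·
  (0,2): δ = 42.48°  ·
  (0,3): δ = 0.22°  ✓
  (0,4): δ = 75.21°  ·
  (0,5): δ = 120.75°  ·
  (0,6): δ = 148.12°  ·
  (1,2): δ = 118.81°  ·
  (1,3): δ = 76.12°  ·
  (1,4): δ = 1.12°  ✓
  (1,5): δ = 44.41°  ·
  (1,6): δ = 71.78°  ·
  (2,3): δ = 137.31°  ·
  (2,4): δ = 62.31°  ·
  (2,5): δ = 16.78°  ·
  (2,6): δ = 10.60°  ✓
  (3,4): δ = 105.00°  ·
  (3,5): δ = 59.47°  ·
  (3,6): δ = 32.10°  ·
  (4,5): δ = 134.47°  ·
  (4,6): δ = 107.10°  ·
  (5,6): δ = 152.63°  ·
antipodal pairs: 3

count = 3; pairs: (0,3), (1,4), (2,6)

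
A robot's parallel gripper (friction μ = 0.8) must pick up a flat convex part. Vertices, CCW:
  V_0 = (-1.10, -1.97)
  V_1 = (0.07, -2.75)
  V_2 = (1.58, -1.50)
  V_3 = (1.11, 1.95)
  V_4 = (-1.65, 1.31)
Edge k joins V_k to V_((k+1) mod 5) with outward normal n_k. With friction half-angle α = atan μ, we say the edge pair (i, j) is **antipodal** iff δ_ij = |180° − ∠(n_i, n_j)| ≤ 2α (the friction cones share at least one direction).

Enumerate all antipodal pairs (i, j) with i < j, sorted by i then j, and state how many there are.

α = atan 0.8 = 38.66°;  2α = 77.32°
n_0 = (-0.5547, -0.8321)
n_1 = (+0.6377, -0.7703)
n_2 = (+0.9908, +0.1350)
n_3 = (-0.2259, +0.9742)
n_4 = (-0.9862, -0.1654)
  (0,1): δ = 106.69°  ·
  (0,2): δ = 48.55°  ✓
  (0,3): δ = 46.75°  ✓
  (0,4): δ = 133.21°  ·
  (1,2): δ = 121.86°  ·
  (1,3): δ = 26.56°  ✓
  (1,4): δ = 59.90°  ✓
  (2,3): δ = 84.70°  ·
  (2,4): δ = 1.76°  ✓
  (3,4): δ = 93.54°  ·
antipodal pairs: 5

count = 5; pairs: (0,2), (0,3), (1,3), (1,4), (2,4)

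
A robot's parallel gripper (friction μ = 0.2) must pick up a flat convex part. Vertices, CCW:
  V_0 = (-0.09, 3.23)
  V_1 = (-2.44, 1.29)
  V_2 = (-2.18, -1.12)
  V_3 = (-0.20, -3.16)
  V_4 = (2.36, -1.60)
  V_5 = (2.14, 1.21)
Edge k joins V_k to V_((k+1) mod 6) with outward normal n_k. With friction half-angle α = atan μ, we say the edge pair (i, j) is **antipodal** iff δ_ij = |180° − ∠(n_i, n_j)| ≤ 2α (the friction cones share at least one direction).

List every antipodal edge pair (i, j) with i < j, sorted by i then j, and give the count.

α = atan 0.2 = 11.31°;  2α = 22.62°
n_0 = (-0.6366, +0.7712)
n_1 = (-0.9942, -0.1073)
n_2 = (-0.7176, -0.6965)
n_3 = (+0.5204, -0.8539)
n_4 = (+0.9969, +0.0781)
n_5 = (+0.6713, +0.7411)
  (0,1): δ = 123.38°  ·
  (0,2): δ = 85.40°  ·
  (0,3): δ = 8.18°  ✓
  (0,4): δ = 54.94°  ·
  (0,5): δ = 98.29°  ·
  (1,2): δ = 142.01°  ·
  (1,3): δ = 64.80°  ·
  (1,4): δ = 1.68°  ✓
  (1,5): δ = 41.67°  ·
  (2,3): δ = 102.79°  ·
  (2,4): δ = 39.67°  ·
  (2,5): δ = 3.68°  ✓
  (3,4): δ = 116.88°  ·
  (3,5): δ = 73.53°  ·
  (4,5): δ = 136.65°  ·
antipodal pairs: 3

count = 3; pairs: (0,3), (1,4), (2,5)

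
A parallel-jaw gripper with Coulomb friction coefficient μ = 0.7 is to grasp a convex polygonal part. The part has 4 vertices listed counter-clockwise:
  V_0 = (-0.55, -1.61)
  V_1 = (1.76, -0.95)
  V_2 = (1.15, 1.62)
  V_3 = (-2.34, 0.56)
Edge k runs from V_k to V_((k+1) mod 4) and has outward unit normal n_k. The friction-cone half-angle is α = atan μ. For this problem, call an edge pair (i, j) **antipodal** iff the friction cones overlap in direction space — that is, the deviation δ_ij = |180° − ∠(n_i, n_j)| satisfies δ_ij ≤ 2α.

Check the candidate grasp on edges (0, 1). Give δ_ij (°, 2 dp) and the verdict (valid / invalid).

δ = 92.59°, invalid

α = atan 0.7 = 34.99°;  2α = 69.98°
edge 0: e_0 = (+2.31, +0.66);  n_0 = (+0.2747, -0.9615)
edge 1: e_1 = (-0.61, +2.57);  n_1 = (+0.9730, +0.2309)
∠(n_0, n_1) = 87.41°
δ = |180° − 87.41°| = 92.59°
92.59° > 2α = 69.98°  →  invalid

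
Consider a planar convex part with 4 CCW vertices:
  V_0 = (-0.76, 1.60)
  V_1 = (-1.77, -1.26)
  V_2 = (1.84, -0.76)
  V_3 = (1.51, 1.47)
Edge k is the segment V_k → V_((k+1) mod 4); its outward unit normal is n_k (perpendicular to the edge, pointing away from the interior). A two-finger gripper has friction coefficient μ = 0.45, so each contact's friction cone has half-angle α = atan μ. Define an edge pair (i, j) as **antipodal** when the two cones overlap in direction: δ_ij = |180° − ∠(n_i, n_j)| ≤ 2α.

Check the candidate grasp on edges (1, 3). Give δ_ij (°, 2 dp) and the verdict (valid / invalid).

α = atan 0.45 = 24.23°;  2α = 48.46°
edge 1: e_1 = (+3.61, +0.50);  n_1 = (+0.1372, -0.9905)
edge 3: e_3 = (-2.27, +0.13);  n_3 = (+0.0572, +0.9984)
∠(n_1, n_3) = 168.84°
δ = |180° − 168.84°| = 11.16°
11.16° ≤ 2α = 48.46°  →  valid

δ = 11.16°, valid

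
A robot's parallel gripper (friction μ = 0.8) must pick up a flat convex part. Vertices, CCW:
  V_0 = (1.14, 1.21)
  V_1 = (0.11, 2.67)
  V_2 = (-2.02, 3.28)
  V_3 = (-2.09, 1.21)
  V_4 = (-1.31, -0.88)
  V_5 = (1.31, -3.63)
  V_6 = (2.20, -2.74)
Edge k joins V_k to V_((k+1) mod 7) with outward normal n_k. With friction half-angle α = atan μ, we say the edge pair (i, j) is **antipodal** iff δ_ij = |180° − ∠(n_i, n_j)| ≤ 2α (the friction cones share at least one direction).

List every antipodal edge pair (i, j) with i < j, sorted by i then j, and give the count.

α = atan 0.8 = 38.66°;  2α = 77.32°
n_0 = (+0.8171, +0.5765)
n_1 = (+0.2753, +0.9614)
n_2 = (-0.9994, +0.0338)
n_3 = (-0.9369, -0.3496)
n_4 = (-0.7240, -0.6898)
n_5 = (+0.7071, -0.7071)
n_6 = (+0.9658, +0.2592)
  (0,1): δ = 141.18°  ·
  (0,2): δ = 37.14°  ✓
  (0,3): δ = 14.74°  ✓
  (0,4): δ = 8.41°  ✓
  (0,5): δ = 99.80°  ·
  (0,6): δ = 159.82°  ·
  (1,2): δ = 75.96°  ✓
  (1,3): δ = 53.55°  ✓
  (1,4): δ = 30.41°  ✓
  (1,5): δ = 60.98°  ✓
  (1,6): δ = 121.00°  ·
  (2,3): δ = 157.60°  ·
  (2,4): δ = 134.45°  ·
  (2,5): δ = 43.06°  ✓
  (2,6): δ = 16.96°  ✓
  (3,4): δ = 156.85°  ·
  (3,5): δ = 65.47°  ✓
  (3,6): δ = 5.44°  ✓
  (4,5): δ = 88.61°  ·
  (4,6): δ = 28.59°  ✓
  (5,6): δ = 119.98°  ·
antipodal pairs: 12

count = 12; pairs: (0,2), (0,3), (0,4), (1,2), (1,3), (1,4), (1,5), (2,5), (2,6), (3,5), (3,6), (4,6)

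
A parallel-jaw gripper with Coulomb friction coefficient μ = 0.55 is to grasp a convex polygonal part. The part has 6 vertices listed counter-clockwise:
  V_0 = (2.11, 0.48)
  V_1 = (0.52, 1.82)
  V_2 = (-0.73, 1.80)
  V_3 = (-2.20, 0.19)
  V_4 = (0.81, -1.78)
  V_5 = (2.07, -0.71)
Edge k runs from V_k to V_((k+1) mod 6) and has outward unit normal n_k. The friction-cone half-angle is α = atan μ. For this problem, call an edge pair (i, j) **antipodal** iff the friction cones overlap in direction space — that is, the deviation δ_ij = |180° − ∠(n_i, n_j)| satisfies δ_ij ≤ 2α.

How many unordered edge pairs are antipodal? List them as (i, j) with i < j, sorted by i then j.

α = atan 0.55 = 28.81°;  2α = 57.62°
n_0 = (+0.6444, +0.7647)
n_1 = (-0.0160, +0.9999)
n_2 = (-0.7385, +0.6743)
n_3 = (-0.5476, -0.8367)
n_4 = (+0.6473, -0.7622)
n_5 = (+0.9994, -0.0336)
  (0,1): δ = 138.96°  ·
  (0,2): δ = 92.27°  ·
  (0,3): δ = 6.92°  ✓
  (0,4): δ = 80.46°  ·
  (0,5): δ = 128.20°  ·
  (1,2): δ = 133.31°  ·
  (1,3): δ = 34.12°  ✓
  (1,4): δ = 39.42°  ✓
  (1,5): δ = 87.16°  ·
  (2,3): δ = 80.81°  ·
  (2,4): δ = 7.26°  ✓
  (2,5): δ = 40.47°  ✓
  (3,4): δ = 106.46°  ·
  (3,5): δ = 58.72°  ·
  (4,5): δ = 132.26°  ·
antipodal pairs: 5

count = 5; pairs: (0,3), (1,3), (1,4), (2,4), (2,5)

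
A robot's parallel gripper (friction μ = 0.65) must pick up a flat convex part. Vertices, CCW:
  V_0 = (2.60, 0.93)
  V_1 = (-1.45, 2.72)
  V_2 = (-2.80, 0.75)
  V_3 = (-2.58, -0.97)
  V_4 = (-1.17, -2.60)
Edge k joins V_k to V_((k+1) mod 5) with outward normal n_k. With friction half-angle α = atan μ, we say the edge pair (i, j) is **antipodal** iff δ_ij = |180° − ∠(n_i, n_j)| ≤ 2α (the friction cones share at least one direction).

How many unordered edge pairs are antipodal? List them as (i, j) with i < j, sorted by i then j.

count = 4; pairs: (0,2), (0,3), (1,4), (2,4)

α = atan 0.65 = 33.02°;  2α = 66.05°
n_0 = (+0.4043, +0.9146)
n_1 = (-0.8249, +0.5653)
n_2 = (-0.9919, -0.1269)
n_3 = (-0.7563, -0.6542)
n_4 = (+0.6835, -0.7300)
  (0,1): δ = 100.58°  ·
  (0,2): δ = 58.87°  ✓
  (0,3): δ = 25.29°  ✓
  (0,4): δ = 66.96°  ·
  (1,2): δ = 138.29°  ·
  (1,3): δ = 104.72°  ·
  (1,4): δ = 12.46°  ✓
  (2,3): δ = 146.43°  ·
  (2,4): δ = 54.17°  ✓
  (3,4): δ = 87.74°  ·
antipodal pairs: 4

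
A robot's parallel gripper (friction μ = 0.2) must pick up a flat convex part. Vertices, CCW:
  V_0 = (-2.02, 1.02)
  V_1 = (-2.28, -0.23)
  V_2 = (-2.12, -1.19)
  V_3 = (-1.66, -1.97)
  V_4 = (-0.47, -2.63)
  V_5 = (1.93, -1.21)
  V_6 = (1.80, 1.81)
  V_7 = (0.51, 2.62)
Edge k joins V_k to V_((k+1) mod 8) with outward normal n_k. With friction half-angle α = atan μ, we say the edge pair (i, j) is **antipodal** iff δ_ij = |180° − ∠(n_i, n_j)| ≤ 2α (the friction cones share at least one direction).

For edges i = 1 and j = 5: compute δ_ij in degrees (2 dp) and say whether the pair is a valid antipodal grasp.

δ = 7.00°, valid

α = atan 0.2 = 11.31°;  2α = 22.62°
edge 1: e_1 = (+0.16, -0.96);  n_1 = (-0.9864, -0.1644)
edge 5: e_5 = (-0.13, +3.02);  n_5 = (+0.9991, +0.0430)
∠(n_1, n_5) = 173.00°
δ = |180° − 173.00°| = 7.00°
7.00° ≤ 2α = 22.62°  →  valid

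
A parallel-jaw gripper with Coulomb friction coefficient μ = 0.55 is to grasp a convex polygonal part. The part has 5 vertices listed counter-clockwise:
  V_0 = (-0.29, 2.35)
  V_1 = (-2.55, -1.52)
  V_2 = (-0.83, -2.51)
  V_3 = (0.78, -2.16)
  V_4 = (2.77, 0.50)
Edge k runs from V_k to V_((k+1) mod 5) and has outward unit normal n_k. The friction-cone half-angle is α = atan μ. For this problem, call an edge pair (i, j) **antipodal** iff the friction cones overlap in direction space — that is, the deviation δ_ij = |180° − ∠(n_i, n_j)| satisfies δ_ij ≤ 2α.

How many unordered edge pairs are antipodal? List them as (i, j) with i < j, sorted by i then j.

count = 4; pairs: (0,2), (0,3), (1,4), (2,4)

α = atan 0.55 = 28.81°;  2α = 57.62°
n_0 = (-0.8635, +0.5043)
n_1 = (-0.4988, -0.8667)
n_2 = (+0.2124, -0.9772)
n_3 = (+0.8007, -0.5990)
n_4 = (+0.5174, +0.8558)
  (0,1): δ = 89.64°  ·
  (0,2): δ = 47.45°  ✓
  (0,3): δ = 6.52°  ✓
  (0,4): δ = 89.13°  ·
  (1,2): δ = 137.81°  ·
  (1,3): δ = 96.88°  ·
  (1,4): δ = 1.23°  ✓
  (2,3): δ = 139.07°  ·
  (2,4): δ = 43.42°  ✓
  (3,4): δ = 84.36°  ·
antipodal pairs: 4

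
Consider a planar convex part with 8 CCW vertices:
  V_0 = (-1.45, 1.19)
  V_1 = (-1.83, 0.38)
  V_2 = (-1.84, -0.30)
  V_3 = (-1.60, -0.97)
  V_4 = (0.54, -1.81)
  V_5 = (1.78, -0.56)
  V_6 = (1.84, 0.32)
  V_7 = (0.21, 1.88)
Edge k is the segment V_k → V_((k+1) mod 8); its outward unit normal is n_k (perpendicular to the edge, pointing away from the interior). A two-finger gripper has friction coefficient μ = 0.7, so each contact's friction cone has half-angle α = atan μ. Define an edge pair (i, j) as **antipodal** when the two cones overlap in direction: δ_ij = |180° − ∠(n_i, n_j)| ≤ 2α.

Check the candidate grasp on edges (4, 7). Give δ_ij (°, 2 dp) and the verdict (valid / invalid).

δ = 22.66°, valid

α = atan 0.7 = 34.99°;  2α = 69.98°
edge 4: e_4 = (+1.24, +1.25);  n_4 = (+0.7099, -0.7043)
edge 7: e_7 = (-1.66, -0.69);  n_7 = (-0.3838, +0.9234)
∠(n_4, n_7) = 157.34°
δ = |180° − 157.34°| = 22.66°
22.66° ≤ 2α = 69.98°  →  valid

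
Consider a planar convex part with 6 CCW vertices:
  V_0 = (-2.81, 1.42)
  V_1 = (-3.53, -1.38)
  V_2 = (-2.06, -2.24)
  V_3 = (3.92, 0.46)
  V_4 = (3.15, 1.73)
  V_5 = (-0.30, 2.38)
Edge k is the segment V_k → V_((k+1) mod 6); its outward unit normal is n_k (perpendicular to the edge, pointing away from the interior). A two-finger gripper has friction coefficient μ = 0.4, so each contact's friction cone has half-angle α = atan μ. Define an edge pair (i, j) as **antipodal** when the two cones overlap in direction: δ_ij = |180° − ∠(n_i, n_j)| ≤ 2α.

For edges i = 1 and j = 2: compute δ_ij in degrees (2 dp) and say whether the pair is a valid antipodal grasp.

α = atan 0.4 = 21.80°;  2α = 43.60°
edge 1: e_1 = (+1.47, -0.86);  n_1 = (-0.5050, -0.8631)
edge 2: e_2 = (+5.98, +2.70);  n_2 = (+0.4115, -0.9114)
∠(n_1, n_2) = 54.63°
δ = |180° − 54.63°| = 125.37°
125.37° > 2α = 43.60°  →  invalid

δ = 125.37°, invalid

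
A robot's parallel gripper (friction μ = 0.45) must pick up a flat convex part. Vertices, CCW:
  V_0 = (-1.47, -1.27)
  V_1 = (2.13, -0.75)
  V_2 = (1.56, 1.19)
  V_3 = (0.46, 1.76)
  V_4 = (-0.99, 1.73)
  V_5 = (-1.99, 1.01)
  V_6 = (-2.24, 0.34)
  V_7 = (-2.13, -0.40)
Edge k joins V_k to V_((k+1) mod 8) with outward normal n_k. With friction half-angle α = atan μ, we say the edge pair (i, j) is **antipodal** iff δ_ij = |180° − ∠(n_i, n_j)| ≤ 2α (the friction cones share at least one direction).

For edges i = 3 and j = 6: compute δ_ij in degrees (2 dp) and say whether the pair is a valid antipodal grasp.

α = atan 0.45 = 24.23°;  2α = 48.46°
edge 3: e_3 = (-1.45, -0.03);  n_3 = (-0.0207, +0.9998)
edge 6: e_6 = (+0.11, -0.74);  n_6 = (-0.9891, -0.1470)
∠(n_3, n_6) = 97.27°
δ = |180° − 97.27°| = 82.73°
82.73° > 2α = 48.46°  →  invalid

δ = 82.73°, invalid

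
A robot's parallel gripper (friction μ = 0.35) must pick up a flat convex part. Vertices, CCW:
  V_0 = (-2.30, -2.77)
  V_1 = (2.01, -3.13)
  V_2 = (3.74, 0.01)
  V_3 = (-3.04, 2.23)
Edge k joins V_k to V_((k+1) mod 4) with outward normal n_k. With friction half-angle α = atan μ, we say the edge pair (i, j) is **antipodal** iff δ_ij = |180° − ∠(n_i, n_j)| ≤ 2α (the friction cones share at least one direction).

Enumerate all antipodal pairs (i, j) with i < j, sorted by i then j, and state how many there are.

α = atan 0.35 = 19.29°;  2α = 38.58°
n_0 = (-0.0832, -0.9965)
n_1 = (+0.8759, -0.4826)
n_2 = (+0.3112, +0.9504)
n_3 = (-0.9892, -0.1464)
  (0,1): δ = 114.08°  ·
  (0,2): δ = 13.36°  ✓
  (0,3): δ = 103.19°  ·
  (1,2): δ = 79.28°  ·
  (1,3): δ = 37.27°  ✓
  (2,3): δ = 63.45°  ·
antipodal pairs: 2

count = 2; pairs: (0,2), (1,3)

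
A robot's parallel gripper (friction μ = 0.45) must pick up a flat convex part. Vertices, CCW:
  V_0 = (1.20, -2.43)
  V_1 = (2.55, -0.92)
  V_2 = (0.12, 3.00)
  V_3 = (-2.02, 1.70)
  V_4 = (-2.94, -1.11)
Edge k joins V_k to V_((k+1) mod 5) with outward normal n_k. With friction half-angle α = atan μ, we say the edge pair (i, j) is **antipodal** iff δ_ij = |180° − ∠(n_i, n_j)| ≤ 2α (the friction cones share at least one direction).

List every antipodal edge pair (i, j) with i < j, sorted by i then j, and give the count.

α = atan 0.45 = 24.23°;  2α = 48.46°
n_0 = (+0.7455, -0.6665)
n_1 = (+0.8499, +0.5269)
n_2 = (-0.5192, +0.8547)
n_3 = (-0.9504, +0.3112)
n_4 = (-0.3038, -0.9527)
  (0,1): δ = 106.41°  ·
  (0,2): δ = 16.92°  ✓
  (0,3): δ = 23.67°  ✓
  (0,4): δ = 114.11°  ·
  (1,2): δ = 90.52°  ·
  (1,3): δ = 49.92°  ·
  (1,4): δ = 40.52°  ✓
  (2,3): δ = 139.41°  ·
  (2,4): δ = 48.96°  ·
  (3,4): δ = 89.56°  ·
antipodal pairs: 3

count = 3; pairs: (0,2), (0,3), (1,4)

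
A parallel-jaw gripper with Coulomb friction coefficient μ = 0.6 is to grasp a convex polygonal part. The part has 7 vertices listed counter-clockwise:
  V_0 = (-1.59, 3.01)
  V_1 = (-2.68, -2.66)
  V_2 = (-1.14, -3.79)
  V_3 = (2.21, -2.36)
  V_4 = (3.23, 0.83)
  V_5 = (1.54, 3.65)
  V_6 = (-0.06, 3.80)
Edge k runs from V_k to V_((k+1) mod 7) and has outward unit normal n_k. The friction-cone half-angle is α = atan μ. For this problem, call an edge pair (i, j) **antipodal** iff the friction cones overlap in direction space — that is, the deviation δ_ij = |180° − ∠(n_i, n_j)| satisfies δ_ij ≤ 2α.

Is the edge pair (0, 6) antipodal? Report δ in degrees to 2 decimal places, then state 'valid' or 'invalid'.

α = atan 0.6 = 30.96°;  2α = 61.93°
edge 0: e_0 = (-1.09, -5.67);  n_0 = (-0.9820, +0.1888)
edge 6: e_6 = (-1.53, -0.79);  n_6 = (-0.4588, +0.8885)
∠(n_0, n_6) = 51.81°
δ = |180° − 51.81°| = 128.19°
128.19° > 2α = 61.93°  →  invalid

δ = 128.19°, invalid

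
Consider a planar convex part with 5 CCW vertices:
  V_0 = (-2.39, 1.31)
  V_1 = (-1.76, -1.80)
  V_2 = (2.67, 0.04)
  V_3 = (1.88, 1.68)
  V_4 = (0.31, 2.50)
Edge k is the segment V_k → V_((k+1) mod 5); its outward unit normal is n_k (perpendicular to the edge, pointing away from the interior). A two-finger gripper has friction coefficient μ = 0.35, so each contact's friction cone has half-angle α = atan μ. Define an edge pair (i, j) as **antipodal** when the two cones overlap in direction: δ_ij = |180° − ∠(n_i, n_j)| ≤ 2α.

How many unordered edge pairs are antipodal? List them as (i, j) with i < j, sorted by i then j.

count = 2; pairs: (0,2), (1,4)

α = atan 0.35 = 19.29°;  2α = 38.58°
n_0 = (-0.9801, -0.1985)
n_1 = (+0.3836, -0.9235)
n_2 = (+0.9009, +0.4340)
n_3 = (+0.4630, +0.8864)
n_4 = (-0.4033, +0.9151)
  (0,1): δ = 78.90°  ·
  (0,2): δ = 14.27°  ✓
  (0,3): δ = 50.97°  ·
  (0,4): δ = 102.33°  ·
  (1,2): δ = 86.84°  ·
  (1,3): δ = 50.13°  ·
  (1,4): δ = 1.23°  ✓
  (2,3): δ = 143.30°  ·
  (2,4): δ = 91.94°  ·
  (3,4): δ = 128.64°  ·
antipodal pairs: 2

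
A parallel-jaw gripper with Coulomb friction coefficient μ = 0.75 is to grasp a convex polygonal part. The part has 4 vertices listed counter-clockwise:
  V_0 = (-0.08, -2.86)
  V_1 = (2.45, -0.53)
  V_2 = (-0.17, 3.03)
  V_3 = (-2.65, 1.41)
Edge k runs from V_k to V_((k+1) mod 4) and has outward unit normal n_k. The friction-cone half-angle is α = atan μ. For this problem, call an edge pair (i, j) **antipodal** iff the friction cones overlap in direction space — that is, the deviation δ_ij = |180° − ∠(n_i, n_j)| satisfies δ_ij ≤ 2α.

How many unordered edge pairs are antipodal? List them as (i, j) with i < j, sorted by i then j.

count = 2; pairs: (0,2), (1,3)

α = atan 0.75 = 36.87°;  2α = 73.74°
n_0 = (+0.6774, -0.7356)
n_1 = (+0.8054, +0.5927)
n_2 = (-0.5469, +0.8372)
n_3 = (-0.8568, -0.5157)
  (0,1): δ = 96.29°  ·
  (0,2): δ = 9.49°  ✓
  (0,3): δ = 78.40°  ·
  (1,2): δ = 93.20°  ·
  (1,3): δ = 5.31°  ✓
  (2,3): δ = 92.11°  ·
antipodal pairs: 2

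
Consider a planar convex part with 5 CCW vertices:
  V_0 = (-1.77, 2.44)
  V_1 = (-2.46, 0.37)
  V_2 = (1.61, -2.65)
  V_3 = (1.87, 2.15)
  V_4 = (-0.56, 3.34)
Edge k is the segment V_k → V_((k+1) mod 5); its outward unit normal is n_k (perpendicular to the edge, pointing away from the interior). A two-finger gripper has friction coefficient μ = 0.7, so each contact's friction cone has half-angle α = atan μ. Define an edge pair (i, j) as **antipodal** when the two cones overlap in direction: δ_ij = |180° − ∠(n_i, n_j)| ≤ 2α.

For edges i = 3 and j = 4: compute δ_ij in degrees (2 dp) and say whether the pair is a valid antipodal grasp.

δ = 117.27°, invalid

α = atan 0.7 = 34.99°;  2α = 69.98°
edge 3: e_3 = (-2.43, +1.19);  n_3 = (+0.4398, +0.8981)
edge 4: e_4 = (-1.21, -0.90);  n_4 = (-0.5968, +0.8024)
∠(n_3, n_4) = 62.73°
δ = |180° − 62.73°| = 117.27°
117.27° > 2α = 69.98°  →  invalid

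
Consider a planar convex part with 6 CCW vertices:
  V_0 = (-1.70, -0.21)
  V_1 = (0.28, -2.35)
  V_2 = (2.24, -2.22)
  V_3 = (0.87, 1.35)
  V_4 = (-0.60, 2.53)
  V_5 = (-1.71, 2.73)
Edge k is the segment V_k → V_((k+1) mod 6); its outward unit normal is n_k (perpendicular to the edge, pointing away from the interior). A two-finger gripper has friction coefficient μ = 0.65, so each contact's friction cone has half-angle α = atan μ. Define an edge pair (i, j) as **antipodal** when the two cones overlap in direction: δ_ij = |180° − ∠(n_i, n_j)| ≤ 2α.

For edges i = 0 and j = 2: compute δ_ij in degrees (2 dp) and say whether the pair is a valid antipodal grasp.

δ = 21.78°, valid

α = atan 0.65 = 33.02°;  2α = 66.05°
edge 0: e_0 = (+1.98, -2.14);  n_0 = (-0.7340, -0.6791)
edge 2: e_2 = (-1.37, +3.57);  n_2 = (+0.9336, +0.3583)
∠(n_0, n_2) = 158.22°
δ = |180° − 158.22°| = 21.78°
21.78° ≤ 2α = 66.05°  →  valid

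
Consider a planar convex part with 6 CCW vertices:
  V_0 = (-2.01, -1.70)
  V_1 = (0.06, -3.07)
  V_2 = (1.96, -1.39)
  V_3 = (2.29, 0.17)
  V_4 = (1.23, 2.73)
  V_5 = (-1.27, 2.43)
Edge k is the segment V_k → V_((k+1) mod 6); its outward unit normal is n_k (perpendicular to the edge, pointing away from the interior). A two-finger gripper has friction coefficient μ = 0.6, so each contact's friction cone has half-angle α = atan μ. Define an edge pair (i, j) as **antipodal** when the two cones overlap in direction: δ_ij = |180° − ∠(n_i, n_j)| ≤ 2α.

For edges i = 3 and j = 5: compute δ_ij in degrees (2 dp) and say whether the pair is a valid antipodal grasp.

α = atan 0.6 = 30.96°;  2α = 61.93°
edge 3: e_3 = (-1.06, +2.56);  n_3 = (+0.9239, +0.3826)
edge 5: e_5 = (-0.74, -4.13);  n_5 = (-0.9843, +0.1764)
∠(n_3, n_5) = 147.35°
δ = |180° − 147.35°| = 32.65°
32.65° ≤ 2α = 61.93°  →  valid

δ = 32.65°, valid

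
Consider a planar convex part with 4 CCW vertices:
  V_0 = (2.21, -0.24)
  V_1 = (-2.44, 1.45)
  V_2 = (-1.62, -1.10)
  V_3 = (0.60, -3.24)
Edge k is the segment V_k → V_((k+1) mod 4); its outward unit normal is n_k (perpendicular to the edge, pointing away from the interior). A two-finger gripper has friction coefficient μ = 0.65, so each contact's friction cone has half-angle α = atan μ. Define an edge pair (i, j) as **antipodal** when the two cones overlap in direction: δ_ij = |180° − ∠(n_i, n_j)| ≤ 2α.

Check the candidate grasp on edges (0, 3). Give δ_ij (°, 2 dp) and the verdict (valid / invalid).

α = atan 0.65 = 33.02°;  2α = 66.05°
edge 0: e_0 = (-4.65, +1.69);  n_0 = (+0.3416, +0.9399)
edge 3: e_3 = (+1.61, +3.00);  n_3 = (+0.8811, -0.4729)
∠(n_0, n_3) = 98.25°
δ = |180° − 98.25°| = 81.75°
81.75° > 2α = 66.05°  →  invalid

δ = 81.75°, invalid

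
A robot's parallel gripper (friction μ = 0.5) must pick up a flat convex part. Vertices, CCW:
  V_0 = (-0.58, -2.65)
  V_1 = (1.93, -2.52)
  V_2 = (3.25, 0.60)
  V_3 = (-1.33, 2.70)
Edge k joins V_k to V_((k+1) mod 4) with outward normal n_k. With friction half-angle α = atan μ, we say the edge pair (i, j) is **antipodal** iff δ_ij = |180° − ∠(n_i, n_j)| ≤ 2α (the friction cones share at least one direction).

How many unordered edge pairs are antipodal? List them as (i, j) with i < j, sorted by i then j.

α = atan 0.5 = 26.57°;  2α = 53.13°
n_0 = (+0.0517, -0.9987)
n_1 = (+0.9210, -0.3896)
n_2 = (+0.4168, +0.9090)
n_3 = (-0.9903, -0.1388)
  (0,1): δ = 115.90°  ·
  (0,2): δ = 27.60°  ✓
  (0,3): δ = 95.02°  ·
  (1,2): δ = 91.70°  ·
  (1,3): δ = 30.91°  ✓
  (2,3): δ = 57.39°  ·
antipodal pairs: 2

count = 2; pairs: (0,2), (1,3)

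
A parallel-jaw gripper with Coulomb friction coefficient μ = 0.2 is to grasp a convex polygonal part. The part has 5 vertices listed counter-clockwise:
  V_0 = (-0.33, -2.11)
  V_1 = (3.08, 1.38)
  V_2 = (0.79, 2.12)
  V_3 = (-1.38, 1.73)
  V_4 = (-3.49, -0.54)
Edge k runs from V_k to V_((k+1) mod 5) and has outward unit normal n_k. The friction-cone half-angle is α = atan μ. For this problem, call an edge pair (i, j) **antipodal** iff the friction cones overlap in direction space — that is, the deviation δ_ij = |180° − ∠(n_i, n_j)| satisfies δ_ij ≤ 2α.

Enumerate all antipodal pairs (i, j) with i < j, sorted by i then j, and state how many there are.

count = 2; pairs: (0,3), (1,4)

α = atan 0.2 = 11.31°;  2α = 22.62°
n_0 = (+0.7153, -0.6989)
n_1 = (+0.3075, +0.9516)
n_2 = (-0.1769, +0.9842)
n_3 = (-0.7324, +0.6808)
n_4 = (-0.4449, -0.8956)
  (0,1): δ = 63.57°  ·
  (0,2): δ = 35.48°  ·
  (0,3): δ = 1.43°  ✓
  (0,4): δ = 107.92°  ·
  (1,2): δ = 151.90°  ·
  (1,3): δ = 115.00°  ·
  (1,4): δ = 8.51°  ✓
  (2,3): δ = 143.10°  ·
  (2,4): δ = 36.61°  ·
  (3,4): δ = 73.51°  ·
antipodal pairs: 2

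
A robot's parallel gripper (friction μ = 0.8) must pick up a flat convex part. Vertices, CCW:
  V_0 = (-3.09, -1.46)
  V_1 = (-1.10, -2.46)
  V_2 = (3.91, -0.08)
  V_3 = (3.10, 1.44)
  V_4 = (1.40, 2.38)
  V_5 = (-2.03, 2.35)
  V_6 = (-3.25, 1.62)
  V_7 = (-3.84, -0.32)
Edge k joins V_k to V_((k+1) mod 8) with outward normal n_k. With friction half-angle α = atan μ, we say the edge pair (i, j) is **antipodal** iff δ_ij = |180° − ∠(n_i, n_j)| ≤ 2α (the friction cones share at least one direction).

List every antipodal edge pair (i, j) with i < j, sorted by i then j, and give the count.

count = 12; pairs: (0,2), (0,3), (0,4), (0,5), (1,3), (1,4), (1,5), (1,6), (2,6), (2,7), (3,7), (4,7)

α = atan 0.8 = 38.66°;  2α = 77.32°
n_0 = (-0.4490, -0.8935)
n_1 = (+0.4291, -0.9033)
n_2 = (+0.8825, +0.4703)
n_3 = (+0.4839, +0.8751)
n_4 = (-0.0087, +1.0000)
n_5 = (-0.5135, +0.8581)
n_6 = (-0.9567, +0.2910)
n_7 = (-0.8354, -0.5496)
  (0,1): δ = 127.91°  ·
  (0,2): δ = 35.27°  ✓
  (0,3): δ = 2.26°  ✓
  (0,4): δ = 27.18°  ✓
  (0,5): δ = 57.57°  ✓
  (0,6): δ = 99.76°  ·
  (0,7): δ = 150.02°  ·
  (1,2): δ = 87.36°  ·
  (1,3): δ = 54.35°  ✓
  (1,4): δ = 24.91°  ✓
  (1,5): δ = 5.48°  ✓
  (1,6): δ = 47.67°  ✓
  (1,7): δ = 97.93°  ·
  (2,3): δ = 146.99°  ·
  (2,4): δ = 117.55°  ·
  (2,5): δ = 87.16°  ·
  (2,6): δ = 44.97°  ✓
  (2,7): δ = 5.29°  ✓
  (3,4): δ = 150.56°  ·
  (3,5): δ = 120.17°  ·
  (3,6): δ = 77.98°  ·
  (3,7): δ = 27.72°  ✓
  (4,5): δ = 149.61°  ·
  (4,6): δ = 107.42°  ·
  (4,7): δ = 57.16°  ✓
  (5,6): δ = 137.81°  ·
  (5,7): δ = 87.55°  ·
  (6,7): δ = 129.74°  ·
antipodal pairs: 12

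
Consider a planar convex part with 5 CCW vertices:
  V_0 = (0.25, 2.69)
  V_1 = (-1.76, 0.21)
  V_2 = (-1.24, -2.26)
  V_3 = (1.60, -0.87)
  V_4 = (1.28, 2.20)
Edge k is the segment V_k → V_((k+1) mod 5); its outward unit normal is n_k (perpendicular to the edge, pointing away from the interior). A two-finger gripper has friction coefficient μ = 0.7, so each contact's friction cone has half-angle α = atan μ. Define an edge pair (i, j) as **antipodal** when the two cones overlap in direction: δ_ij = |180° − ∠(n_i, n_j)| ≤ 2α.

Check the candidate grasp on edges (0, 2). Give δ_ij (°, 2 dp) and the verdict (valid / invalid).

α = atan 0.7 = 34.99°;  2α = 69.98°
edge 0: e_0 = (-2.01, -2.48);  n_0 = (-0.7769, +0.6296)
edge 2: e_2 = (+2.84, +1.39);  n_2 = (+0.4396, -0.8982)
∠(n_0, n_2) = 155.10°
δ = |180° − 155.10°| = 24.90°
24.90° ≤ 2α = 69.98°  →  valid

δ = 24.90°, valid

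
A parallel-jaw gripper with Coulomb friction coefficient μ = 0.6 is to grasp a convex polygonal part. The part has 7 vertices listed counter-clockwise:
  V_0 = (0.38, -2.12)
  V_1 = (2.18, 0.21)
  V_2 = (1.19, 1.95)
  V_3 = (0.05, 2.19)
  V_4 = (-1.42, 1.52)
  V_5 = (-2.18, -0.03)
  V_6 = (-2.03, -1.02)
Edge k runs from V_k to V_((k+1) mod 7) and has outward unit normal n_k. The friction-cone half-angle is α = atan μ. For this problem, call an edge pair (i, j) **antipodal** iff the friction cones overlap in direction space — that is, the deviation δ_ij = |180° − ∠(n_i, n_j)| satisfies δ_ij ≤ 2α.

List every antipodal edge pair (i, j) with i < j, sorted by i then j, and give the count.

α = atan 0.6 = 30.96°;  2α = 61.93°
n_0 = (+0.7914, -0.6114)
n_1 = (+0.8692, +0.4945)
n_2 = (+0.2060, +0.9785)
n_3 = (-0.4147, +0.9099)
n_4 = (-0.8979, +0.4402)
n_5 = (-0.9887, -0.1498)
n_6 = (-0.4152, -0.9097)
  (0,1): δ = 112.67°  ·
  (0,2): δ = 64.20°  ·
  (0,3): δ = 27.81°  ✓
  (0,4): δ = 11.57°  ✓
  (0,5): δ = 46.30°  ✓
  (0,6): δ = 103.15°  ·
  (1,2): δ = 131.53°  ·
  (1,3): δ = 95.14°  ·
  (1,4): δ = 55.76°  ✓
  (1,5): δ = 21.02°  ✓
  (1,6): δ = 35.83°  ✓
  (2,3): δ = 143.61°  ·
  (2,4): δ = 104.23°  ·
  (2,5): δ = 69.50°  ·
  (2,6): δ = 12.64°  ✓
  (3,4): δ = 140.62°  ·
  (3,5): δ = 105.89°  ·
  (3,6): δ = 49.04°  ✓
  (4,5): δ = 145.26°  ·
  (4,6): δ = 88.41°  ·
  (5,6): δ = 123.15°  ·
antipodal pairs: 8

count = 8; pairs: (0,3), (0,4), (0,5), (1,4), (1,5), (1,6), (2,6), (3,6)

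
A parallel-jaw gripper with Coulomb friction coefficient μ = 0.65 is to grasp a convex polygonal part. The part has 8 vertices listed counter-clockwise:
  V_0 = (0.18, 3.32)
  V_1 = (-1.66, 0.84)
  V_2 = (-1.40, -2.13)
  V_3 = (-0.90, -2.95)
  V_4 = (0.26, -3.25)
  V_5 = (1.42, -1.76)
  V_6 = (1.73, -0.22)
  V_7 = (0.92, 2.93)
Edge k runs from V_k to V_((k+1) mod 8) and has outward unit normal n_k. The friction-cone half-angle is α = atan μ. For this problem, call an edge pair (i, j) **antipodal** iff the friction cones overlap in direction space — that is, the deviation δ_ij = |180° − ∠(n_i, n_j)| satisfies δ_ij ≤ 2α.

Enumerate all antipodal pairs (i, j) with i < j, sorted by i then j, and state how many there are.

count = 12; pairs: (0,4), (0,5), (0,6), (1,4), (1,5), (1,6), (1,7), (2,5), (2,6), (2,7), (3,6), (3,7)

α = atan 0.65 = 33.02°;  2α = 66.05°
n_0 = (-0.8031, +0.5958)
n_1 = (-0.9962, -0.0872)
n_2 = (-0.8538, -0.5206)
n_3 = (-0.2504, -0.9681)
n_4 = (+0.7891, -0.6143)
n_5 = (+0.9803, -0.1973)
n_6 = (+0.9685, +0.2490)
n_7 = (+0.4662, +0.8847)
  (0,1): δ = 138.42°  ·
  (0,2): δ = 112.05°  ·
  (0,3): δ = 67.93°  ·
  (0,4): δ = 1.33°  ✓
  (0,5): δ = 25.19°  ✓
  (0,6): δ = 50.99°  ✓
  (0,7): δ = 98.78°  ·
  (1,2): δ = 153.63°  ·
  (1,3): δ = 109.50°  ·
  (1,4): δ = 42.90°  ✓
  (1,5): δ = 16.38°  ✓
  (1,6): δ = 9.42°  ✓
  (1,7): δ = 57.21°  ✓
  (2,3): δ = 135.87°  ·
  (2,4): δ = 69.27°  ·
  (2,5): δ = 42.75°  ✓
  (2,6): δ = 16.95°  ✓
  (2,7): δ = 30.84°  ✓
  (3,4): δ = 113.40°  ·
  (3,5): δ = 86.88°  ·
  (3,6): δ = 61.08°  ✓
  (3,7): δ = 13.29°  ✓
  (4,5): δ = 153.48°  ·
  (4,6): δ = 127.68°  ·
  (4,7): δ = 79.89°  ·
  (5,6): δ = 154.20°  ·
  (5,7): δ = 106.41°  ·
  (6,7): δ = 132.21°  ·
antipodal pairs: 12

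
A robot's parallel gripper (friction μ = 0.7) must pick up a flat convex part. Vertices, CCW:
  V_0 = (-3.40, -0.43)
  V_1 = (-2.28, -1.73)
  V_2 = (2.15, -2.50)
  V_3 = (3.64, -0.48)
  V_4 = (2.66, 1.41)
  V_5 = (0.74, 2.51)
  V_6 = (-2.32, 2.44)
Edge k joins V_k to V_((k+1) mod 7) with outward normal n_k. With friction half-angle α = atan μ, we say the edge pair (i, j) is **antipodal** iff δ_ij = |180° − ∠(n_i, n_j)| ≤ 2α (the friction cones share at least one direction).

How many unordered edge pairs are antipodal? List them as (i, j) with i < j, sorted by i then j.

α = atan 0.7 = 34.99°;  2α = 69.98°
n_0 = (-0.7576, -0.6527)
n_1 = (-0.1712, -0.9852)
n_2 = (+0.8048, -0.5936)
n_3 = (+0.8878, +0.4603)
n_4 = (+0.4971, +0.8677)
n_5 = (-0.0229, +0.9997)
n_6 = (-0.9359, +0.3522)
  (0,1): δ = 140.61°  ·
  (0,2): δ = 77.16°  ·
  (0,3): δ = 13.34°  ✓
  (0,4): δ = 19.44°  ✓
  (0,5): δ = 50.56°  ✓
  (0,6): δ = 118.63°  ·
  (1,2): δ = 116.55°  ·
  (1,3): δ = 52.73°  ✓
  (1,4): δ = 19.95°  ✓
  (1,5): δ = 11.17°  ✓
  (1,6): δ = 79.24°  ·
  (2,3): δ = 116.18°  ·
  (2,4): δ = 83.40°  ·
  (2,5): δ = 52.28°  ✓
  (2,6): δ = 15.79°  ✓
  (3,4): δ = 147.22°  ·
  (3,5): δ = 116.10°  ·
  (3,6): δ = 48.03°  ✓
  (4,5): δ = 148.88°  ·
  (4,6): δ = 80.81°  ·
  (5,6): δ = 111.93°  ·
antipodal pairs: 9

count = 9; pairs: (0,3), (0,4), (0,5), (1,3), (1,4), (1,5), (2,5), (2,6), (3,6)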